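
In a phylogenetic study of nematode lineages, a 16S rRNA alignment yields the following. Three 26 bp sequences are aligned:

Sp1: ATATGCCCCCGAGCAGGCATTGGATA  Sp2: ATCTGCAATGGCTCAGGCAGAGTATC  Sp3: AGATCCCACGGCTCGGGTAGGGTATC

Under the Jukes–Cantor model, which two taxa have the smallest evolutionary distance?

Sp2 and Sp3

Sp1–Sp2: 11/26 differ, p = 0.423, d = 0.623.
Sp1–Sp3: 12/26 differ, p = 0.462, d = 0.717.
Sp2–Sp3: 8/26 differ, p = 0.308, d = 0.396.
The smallest distance is between Sp2 and Sp3.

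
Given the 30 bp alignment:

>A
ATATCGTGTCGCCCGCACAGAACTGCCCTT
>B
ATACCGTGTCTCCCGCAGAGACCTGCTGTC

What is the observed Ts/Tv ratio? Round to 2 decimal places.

Transitions are A↔G and C↔T; transversions are all other mismatches.
Transitions: 3. Transversions: 4.
R = 3/4 = 0.75.

0.75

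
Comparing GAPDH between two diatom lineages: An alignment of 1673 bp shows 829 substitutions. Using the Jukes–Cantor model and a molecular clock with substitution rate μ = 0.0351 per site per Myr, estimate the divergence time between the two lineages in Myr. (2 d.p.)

11.55

p = 829/1673 ≈ 0.495517.
d = −(3/4) ln(1 − 4p/3) = −0.75 ln(1 − 0.660689) = −0.75 ln(0.339311)
  = −0.75 × (-1.080838) = 0.810629 substitutions/site.
Under a molecular clock d = 2μt, so t = d/(2μ) = 0.810629 / (2 × 0.0351) = 11.55 Myr.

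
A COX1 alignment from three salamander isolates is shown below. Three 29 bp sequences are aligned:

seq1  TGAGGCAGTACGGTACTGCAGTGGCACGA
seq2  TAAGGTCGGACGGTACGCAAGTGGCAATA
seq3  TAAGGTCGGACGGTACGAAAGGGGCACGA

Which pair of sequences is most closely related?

seq1–seq2: 9/29 differ, p = 0.310, d = 0.401.
seq1–seq3: 8/29 differ, p = 0.276, d = 0.344.
seq2–seq3: 4/29 differ, p = 0.138, d = 0.152.
The smallest distance is between seq2 and seq3.

seq2 and seq3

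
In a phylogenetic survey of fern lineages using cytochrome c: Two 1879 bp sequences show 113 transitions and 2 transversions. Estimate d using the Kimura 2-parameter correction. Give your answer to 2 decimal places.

P = 113/1879 ≈ 0.060138 and Q = 2/1879 ≈ 0.001064.
Under the Kimura two-parameter model, d = −½ ln(1 − 2P − Q) − ¼ ln(1 − 2Q).
1 − 2P − Q = 0.87866, giving −½ ln(0.87866) = 0.064679.
1 − 2Q = 0.997872, giving −¼ ln(0.997872) = 0.000533.
d = 0.064679 + 0.000533 = 0.065212.

0.07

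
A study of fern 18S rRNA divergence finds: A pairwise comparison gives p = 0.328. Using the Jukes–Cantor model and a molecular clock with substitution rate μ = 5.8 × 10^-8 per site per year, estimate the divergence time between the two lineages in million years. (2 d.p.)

d = −(3/4) ln(1 − 4p/3) = −0.75 ln(1 − 0.437333) = −0.75 ln(0.562667)
  = −0.75 × (-0.575067) = 0.431300 substitutions/site.
Under a molecular clock d = 2μt, so t = d/(2μ) = 0.431300 / (2 × 5.8 × 10^-8) = 3.72 million years.

3.72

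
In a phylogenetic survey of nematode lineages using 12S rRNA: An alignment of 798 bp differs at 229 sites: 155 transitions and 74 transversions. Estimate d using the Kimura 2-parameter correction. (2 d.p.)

P = 155/798 ≈ 0.194236 and Q = 74/798 ≈ 0.092732.
Under the Kimura two-parameter model, d = −½ ln(1 − 2P − Q) − ¼ ln(1 − 2Q).
1 − 2P − Q = 0.518796, giving −½ ln(0.518796) = 0.328122.
1 − 2Q = 0.814536, giving −¼ ln(0.814536) = 0.051284.
d = 0.328122 + 0.051284 = 0.379406.

0.38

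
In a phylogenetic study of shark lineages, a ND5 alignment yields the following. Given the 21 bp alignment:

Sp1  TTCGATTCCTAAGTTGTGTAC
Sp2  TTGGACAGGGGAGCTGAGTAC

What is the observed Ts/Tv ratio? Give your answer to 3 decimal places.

Transitions are A↔G and C↔T; transversions are all other mismatches.
Transitions: 3. Transversions: 6.
R = 3/6 = 0.500.

0.500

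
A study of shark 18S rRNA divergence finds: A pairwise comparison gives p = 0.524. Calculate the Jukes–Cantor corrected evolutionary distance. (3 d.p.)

0.900

d = −(3/4) ln(1 − 4p/3) = −0.75 ln(1 − 0.698667) = −0.75 ln(0.301333)
  = −0.75 × (-1.199539) = 0.899654 substitutions/site.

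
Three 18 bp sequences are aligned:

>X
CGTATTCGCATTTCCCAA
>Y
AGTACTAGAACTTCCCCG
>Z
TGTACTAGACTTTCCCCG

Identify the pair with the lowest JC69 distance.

X–Y: 7/18 differ, p = 0.389, d = 0.548.
X–Z: 7/18 differ, p = 0.389, d = 0.548.
Y–Z: 3/18 differ, p = 0.167, d = 0.188.
The smallest distance is between Y and Z.

Y and Z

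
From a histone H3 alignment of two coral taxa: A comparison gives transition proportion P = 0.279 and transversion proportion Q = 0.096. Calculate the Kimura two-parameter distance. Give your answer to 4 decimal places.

Under the Kimura two-parameter model, d = −½ ln(1 − 2P − Q) − ¼ ln(1 − 2Q).
1 − 2P − Q = 0.346, giving −½ ln(0.346) = 0.530658.
1 − 2Q = 0.808, giving −¼ ln(0.808) = 0.053298.
d = 0.530658 + 0.053298 = 0.583956.

0.5840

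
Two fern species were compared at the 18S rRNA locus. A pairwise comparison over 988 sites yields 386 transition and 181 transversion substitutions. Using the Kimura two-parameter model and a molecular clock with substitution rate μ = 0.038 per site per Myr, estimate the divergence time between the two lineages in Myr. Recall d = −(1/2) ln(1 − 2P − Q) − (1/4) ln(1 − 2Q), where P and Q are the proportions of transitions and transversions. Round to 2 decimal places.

P = 386/988 ≈ 0.390688 and Q = 181/988 ≈ 0.183198.
Under the Kimura two-parameter model, d = −½ ln(1 − 2P − Q) − ¼ ln(1 − 2Q).
1 − 2P − Q = 0.035426, giving −½ ln(0.035426) = 1.670155.
1 − 2Q = 0.633604, giving −¼ ln(0.633604) = 0.114083.
d = 1.670155 + 0.114083 = 1.784238.
Under a molecular clock d = 2μt, so t = d/(2μ) = 1.784238 / (2 × 0.038) = 23.48 Myr.

23.48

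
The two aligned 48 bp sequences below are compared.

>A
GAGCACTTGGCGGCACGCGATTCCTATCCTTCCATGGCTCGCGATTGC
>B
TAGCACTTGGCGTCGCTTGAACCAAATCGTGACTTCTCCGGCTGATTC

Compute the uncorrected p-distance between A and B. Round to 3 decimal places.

The sequences differ at 21 of 48 positions.
p = 21/48 = 0.4375 ≈ 0.438 (to 3 d.p.).

0.438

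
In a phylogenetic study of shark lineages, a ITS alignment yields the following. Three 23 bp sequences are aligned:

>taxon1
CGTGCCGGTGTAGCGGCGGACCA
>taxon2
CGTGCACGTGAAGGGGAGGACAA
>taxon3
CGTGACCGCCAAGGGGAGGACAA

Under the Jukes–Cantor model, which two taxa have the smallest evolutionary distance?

taxon2 and taxon3

taxon1–taxon2: 6/23 differ, p = 0.261, d = 0.321.
taxon1–taxon3: 8/23 differ, p = 0.348, d = 0.467.
taxon2–taxon3: 4/23 differ, p = 0.174, d = 0.198.
The smallest distance is between taxon2 and taxon3.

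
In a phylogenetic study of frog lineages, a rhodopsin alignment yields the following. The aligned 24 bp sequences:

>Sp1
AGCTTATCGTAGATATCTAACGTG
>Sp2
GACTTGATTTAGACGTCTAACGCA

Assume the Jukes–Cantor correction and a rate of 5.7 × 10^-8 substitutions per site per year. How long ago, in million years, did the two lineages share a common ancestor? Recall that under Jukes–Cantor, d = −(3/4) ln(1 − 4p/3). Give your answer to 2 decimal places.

The sequences differ at 10 of 24 sites (1, 2, 6, 7, 8, 9, 14, 15, 23, 24), so p = 10/24 ≈ 0.416667.
d = −(3/4) ln(1 − 4p/3) = −0.75 ln(1 − 0.555556) = −0.75 ln(0.444444)
  = −0.75 × (-0.810931) = 0.608198 substitutions/site.
Under a molecular clock d = 2μt, so t = d/(2μ) = 0.608198 / (2 × 5.7 × 10^-8) = 5.34 million years.

5.34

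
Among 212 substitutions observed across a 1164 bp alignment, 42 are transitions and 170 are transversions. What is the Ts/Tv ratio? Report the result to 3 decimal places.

R = 42/170 = 0.247058… ≈ 0.247 (to 3 d.p.).

0.247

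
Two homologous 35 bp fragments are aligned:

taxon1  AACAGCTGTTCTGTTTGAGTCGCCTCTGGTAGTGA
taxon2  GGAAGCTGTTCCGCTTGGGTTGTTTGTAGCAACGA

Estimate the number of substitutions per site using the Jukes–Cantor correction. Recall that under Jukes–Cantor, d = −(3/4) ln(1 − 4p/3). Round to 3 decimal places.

The sequences differ at 14 of 35 sites, so p = 14/35 = 0.4.
d = −(3/4) ln(1 − 4p/3) = −0.75 ln(1 − 0.533333) = −0.75 ln(0.466667)
  = −0.75 × (-0.762139) = 0.571604 substitutions/site.

0.572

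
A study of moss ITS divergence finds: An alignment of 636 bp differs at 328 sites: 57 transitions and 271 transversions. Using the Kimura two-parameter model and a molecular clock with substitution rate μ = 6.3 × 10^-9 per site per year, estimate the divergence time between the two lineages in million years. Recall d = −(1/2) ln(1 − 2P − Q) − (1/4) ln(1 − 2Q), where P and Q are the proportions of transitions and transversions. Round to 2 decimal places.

P = 57/636 ≈ 0.089623 and Q = 271/636 ≈ 0.426101.
Under the Kimura two-parameter model, d = −½ ln(1 − 2P − Q) − ¼ ln(1 − 2Q).
1 − 2P − Q = 0.394653, giving −½ ln(0.394653) = 0.464874.
1 − 2Q = 0.147798, giving −¼ ln(0.147798) = 0.477977.
d = 0.464874 + 0.477977 = 0.942851.
Under a molecular clock d = 2μt, so t = d/(2μ) = 0.942851 / (2 × 6.3 × 10^-9) = 74.83 million years.

74.83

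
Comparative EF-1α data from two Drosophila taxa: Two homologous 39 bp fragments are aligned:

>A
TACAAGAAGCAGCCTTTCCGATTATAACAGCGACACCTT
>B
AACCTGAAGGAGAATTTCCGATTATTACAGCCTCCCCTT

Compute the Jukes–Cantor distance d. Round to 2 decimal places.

0.31

The sequences differ at 10 of 39 sites (1, 4, 5, 10, 13, 14, 26, 32, 33, 35), so p = 10/39 ≈ 0.25641.
d = −(3/4) ln(1 − 4p/3) = −0.75 ln(1 − 0.34188) = −0.75 ln(0.65812)
  = −0.75 × (-0.418368) = 0.313776 substitutions/site.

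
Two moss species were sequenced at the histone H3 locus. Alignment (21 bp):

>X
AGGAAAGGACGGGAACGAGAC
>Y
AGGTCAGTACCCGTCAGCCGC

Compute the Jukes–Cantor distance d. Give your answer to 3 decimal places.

The sequences differ at 11 of 21 sites, so p = 11/21 ≈ 0.52381.
d = −(3/4) ln(1 − 4p/3) = −0.75 ln(1 − 0.698413) = −0.75 ln(0.301587)
  = −0.75 × (-1.198697) = 0.899023 substitutions/site.

0.899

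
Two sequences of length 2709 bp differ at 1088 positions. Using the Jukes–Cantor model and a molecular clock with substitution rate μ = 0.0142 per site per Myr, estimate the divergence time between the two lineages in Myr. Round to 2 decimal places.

p = 1088/2709 ≈ 0.401624.
d = −(3/4) ln(1 − 4p/3) = −0.75 ln(1 − 0.535499) = −0.75 ln(0.464501)
  = −0.75 × (-0.766792) = 0.575094 substitutions/site.
Under a molecular clock d = 2μt, so t = d/(2μ) = 0.575094 / (2 × 0.0142) = 20.25 Myr.

20.25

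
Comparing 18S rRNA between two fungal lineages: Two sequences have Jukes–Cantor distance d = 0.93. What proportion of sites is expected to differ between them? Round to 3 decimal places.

p = (3/4)(1 − e^(−4d/3)) = 0.75 × (1 − e^(-1.24)) = 0.75 × (1 − 0.289384) = 0.532962.

0.533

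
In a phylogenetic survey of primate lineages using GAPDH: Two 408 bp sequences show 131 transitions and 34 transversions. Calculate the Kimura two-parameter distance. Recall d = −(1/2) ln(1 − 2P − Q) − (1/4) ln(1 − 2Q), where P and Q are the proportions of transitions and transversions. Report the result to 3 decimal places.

P = 131/408 ≈ 0.321078 and Q = 34/408 ≈ 0.083333.
Under the Kimura two-parameter model, d = −½ ln(1 − 2P − Q) − ¼ ln(1 − 2Q).
1 − 2P − Q = 0.274511, giving −½ ln(0.274511) = 0.646382.
1 − 2Q = 0.833334, giving −¼ ln(0.833334) = 0.045580.
d = 0.646382 + 0.045580 = 0.691962.

0.692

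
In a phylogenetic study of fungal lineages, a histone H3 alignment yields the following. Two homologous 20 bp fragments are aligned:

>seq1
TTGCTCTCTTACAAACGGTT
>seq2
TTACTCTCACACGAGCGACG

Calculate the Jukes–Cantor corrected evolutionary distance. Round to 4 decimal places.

The sequences differ at 8 of 20 sites (3, 9, 10, 13, 15, 18, 19, 20), so p = 8/20 = 0.4.
d = −(3/4) ln(1 − 4p/3) = −0.75 ln(1 − 0.533333) = −0.75 ln(0.466667)
  = −0.75 × (-0.762139) = 0.571604 substitutions/site.

0.5716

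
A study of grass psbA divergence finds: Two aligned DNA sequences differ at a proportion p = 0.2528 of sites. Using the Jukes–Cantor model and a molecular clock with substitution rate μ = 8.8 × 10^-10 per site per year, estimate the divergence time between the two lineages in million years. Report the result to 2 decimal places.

d = −(3/4) ln(1 − 4p/3) = −0.75 ln(1 − 0.337067) = −0.75 ln(0.662933)
  = −0.75 × (-0.411081) = 0.308311 substitutions/site.
Under a molecular clock d = 2μt, so t = d/(2μ) = 0.308311 / (2 × 8.8 × 10^-10) = 175.18 million years.

175.18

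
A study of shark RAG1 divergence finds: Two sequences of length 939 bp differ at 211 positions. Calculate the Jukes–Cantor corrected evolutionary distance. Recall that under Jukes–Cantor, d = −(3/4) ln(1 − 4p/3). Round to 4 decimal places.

0.2671

p = 211/939 ≈ 0.224707.
d = −(3/4) ln(1 − 4p/3) = −0.75 ln(1 − 0.299609) = −0.75 ln(0.700391)
  = −0.75 × (-0.356117) = 0.267088 substitutions/site.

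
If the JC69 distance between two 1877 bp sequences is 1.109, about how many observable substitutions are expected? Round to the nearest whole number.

1087

Invert JC69: p = (3/4)(1 − e^(−4d/3)) = 0.75 × (1 − e^(-1.478667)) = 0.75 × (1 − 0.227941) = 0.579044.
Expected differing sites = pL ≈ 0.579044 × 1877 = 1086.865588 ≈ 1087.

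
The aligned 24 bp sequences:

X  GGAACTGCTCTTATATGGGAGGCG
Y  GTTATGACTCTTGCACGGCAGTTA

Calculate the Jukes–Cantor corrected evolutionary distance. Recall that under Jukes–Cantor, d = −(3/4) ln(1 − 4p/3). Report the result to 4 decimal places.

The sequences differ at 12 of 24 sites, so p = 12/24 = 0.5.
d = −(3/4) ln(1 − 4p/3) = −0.75 ln(1 − 0.666667) = −0.75 ln(0.333333)
  = −0.75 × (-1.098613) = 0.823960 substitutions/site.

0.8240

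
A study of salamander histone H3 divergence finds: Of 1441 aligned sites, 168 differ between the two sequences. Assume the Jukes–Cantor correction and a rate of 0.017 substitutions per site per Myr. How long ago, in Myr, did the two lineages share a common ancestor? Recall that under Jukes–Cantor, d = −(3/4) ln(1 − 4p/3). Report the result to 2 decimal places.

3.73

p = 168/1441 ≈ 0.116586.
d = −(3/4) ln(1 − 4p/3) = −0.75 ln(1 − 0.155448) = −0.75 ln(0.844552)
  = −0.75 × (-0.168949) = 0.126712 substitutions/site.
Under a molecular clock d = 2μt, so t = d/(2μ) = 0.126712 / (2 × 0.017) = 3.73 Myr.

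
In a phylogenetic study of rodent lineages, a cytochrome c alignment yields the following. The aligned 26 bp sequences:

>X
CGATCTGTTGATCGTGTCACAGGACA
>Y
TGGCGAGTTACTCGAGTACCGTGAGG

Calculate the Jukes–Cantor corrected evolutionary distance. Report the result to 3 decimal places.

The sequences differ at 14 of 26 sites, so p = 14/26 ≈ 0.538462.
d = −(3/4) ln(1 − 4p/3) = −0.75 ln(1 − 0.717949) = −0.75 ln(0.282051)
  = −0.75 × (-1.265667) = 0.949250 substitutions/site.

0.949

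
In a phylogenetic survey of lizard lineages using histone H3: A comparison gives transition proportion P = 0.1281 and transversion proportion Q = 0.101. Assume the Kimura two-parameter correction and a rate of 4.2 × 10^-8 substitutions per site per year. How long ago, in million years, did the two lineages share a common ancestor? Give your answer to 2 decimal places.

Under the Kimura two-parameter model, d = −½ ln(1 − 2P − Q) − ¼ ln(1 − 2Q).
1 − 2P − Q = 0.6428, giving −½ ln(0.6428) = 0.220961.
1 − 2Q = 0.798, giving −¼ ln(0.798) = 0.056412.
d = 0.220961 + 0.056412 = 0.277373.
Under a molecular clock d = 2μt, so t = d/(2μ) = 0.277373 / (2 × 4.2 × 10^-8) = 3.30 million years.

3.30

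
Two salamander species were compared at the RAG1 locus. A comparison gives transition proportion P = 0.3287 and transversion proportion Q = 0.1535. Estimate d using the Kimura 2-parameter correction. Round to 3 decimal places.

0.924

Under the Kimura two-parameter model, d = −½ ln(1 − 2P − Q) − ¼ ln(1 − 2Q).
1 − 2P − Q = 0.1891, giving −½ ln(0.1891) = 0.832740.
1 − 2Q = 0.693, giving −¼ ln(0.693) = 0.091681.
d = 0.832740 + 0.091681 = 0.924421.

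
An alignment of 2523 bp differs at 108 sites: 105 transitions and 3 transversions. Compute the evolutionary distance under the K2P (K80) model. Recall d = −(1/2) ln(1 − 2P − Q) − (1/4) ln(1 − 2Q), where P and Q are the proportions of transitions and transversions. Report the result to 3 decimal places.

0.045

P = 105/2523 ≈ 0.041617 and Q = 3/2523 ≈ 0.001189.
Under the Kimura two-parameter model, d = −½ ln(1 − 2P − Q) − ¼ ln(1 − 2Q).
1 − 2P − Q = 0.915577, giving −½ ln(0.915577) = 0.044100.
1 − 2Q = 0.997622, giving −¼ ln(0.997622) = 0.000595.
d = 0.044100 + 0.000595 = 0.044695.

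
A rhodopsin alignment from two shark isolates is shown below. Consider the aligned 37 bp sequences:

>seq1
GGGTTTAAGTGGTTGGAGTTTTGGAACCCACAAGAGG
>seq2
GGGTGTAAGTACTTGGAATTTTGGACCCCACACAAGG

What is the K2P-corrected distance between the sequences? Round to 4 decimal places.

Of 37 sites, 3 differences are transitions and 4 are transversions, so P = 3/37 ≈ 0.081081 and Q = 4/37 ≈ 0.108108.
Under the Kimura two-parameter model, d = −½ ln(1 − 2P − Q) − ¼ ln(1 − 2Q).
1 − 2P − Q = 0.72973, giving −½ ln(0.72973) = 0.157540.
1 − 2Q = 0.783784, giving −¼ ln(0.783784) = 0.060905.
d = 0.157540 + 0.060905 = 0.218445.

0.2184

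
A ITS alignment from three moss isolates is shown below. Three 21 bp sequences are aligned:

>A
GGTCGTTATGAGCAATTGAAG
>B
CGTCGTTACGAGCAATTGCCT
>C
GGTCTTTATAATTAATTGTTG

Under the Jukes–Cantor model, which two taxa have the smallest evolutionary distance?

A and B

A–B: 5/21 differ, p = 0.238, d = 0.286.
A–C: 6/21 differ, p = 0.286, d = 0.360.
B–C: 9/21 differ, p = 0.429, d = 0.635.
The smallest distance is between A and B.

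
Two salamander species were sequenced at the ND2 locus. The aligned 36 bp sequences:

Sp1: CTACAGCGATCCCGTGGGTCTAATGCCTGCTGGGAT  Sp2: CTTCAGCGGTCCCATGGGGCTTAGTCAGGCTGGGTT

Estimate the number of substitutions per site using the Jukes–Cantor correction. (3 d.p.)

0.347

The sequences differ at 10 of 36 sites (3, 9, 14, 19, 22, 24, 25, 27, 28, 35), so p = 10/36 ≈ 0.277778.
d = −(3/4) ln(1 − 4p/3) = −0.75 ln(1 − 0.370371) = −0.75 ln(0.629629)
  = −0.75 × (-0.462625) = 0.346969 substitutions/site.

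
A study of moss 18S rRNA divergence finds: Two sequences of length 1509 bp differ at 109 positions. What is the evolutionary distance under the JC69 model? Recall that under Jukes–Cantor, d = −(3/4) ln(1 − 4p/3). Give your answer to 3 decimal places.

0.076

p = 109/1509 ≈ 0.072233.
d = −(3/4) ln(1 − 4p/3) = −0.75 ln(1 − 0.096311) = −0.75 ln(0.903689)
  = −0.75 × (-0.101270) = 0.075953 substitutions/site.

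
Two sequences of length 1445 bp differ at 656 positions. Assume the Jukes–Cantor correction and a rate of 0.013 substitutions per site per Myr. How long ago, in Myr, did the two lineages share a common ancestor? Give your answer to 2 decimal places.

26.82

p = 656/1445 ≈ 0.453979.
d = −(3/4) ln(1 − 4p/3) = −0.75 ln(1 − 0.605305) = −0.75 ln(0.394695)
  = −0.75 × (-0.929642) = 0.697232 substitutions/site.
Under a molecular clock d = 2μt, so t = d/(2μ) = 0.697232 / (2 × 0.013) = 26.82 Myr.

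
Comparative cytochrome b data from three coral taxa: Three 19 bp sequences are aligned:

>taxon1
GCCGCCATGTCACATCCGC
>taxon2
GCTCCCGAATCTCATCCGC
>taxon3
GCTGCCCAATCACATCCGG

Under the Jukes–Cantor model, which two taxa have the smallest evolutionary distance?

taxon1–taxon2: 6/19 differ, p = 0.316, d = 0.410.
taxon1–taxon3: 5/19 differ, p = 0.263, d = 0.324.
taxon2–taxon3: 4/19 differ, p = 0.211, d = 0.247.
The smallest distance is between taxon2 and taxon3.

taxon2 and taxon3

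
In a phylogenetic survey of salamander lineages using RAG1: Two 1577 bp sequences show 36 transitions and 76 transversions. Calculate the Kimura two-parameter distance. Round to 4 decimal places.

0.0746

P = 36/1577 ≈ 0.022828 and Q = 76/1577 ≈ 0.048193.
Under the Kimura two-parameter model, d = −½ ln(1 − 2P − Q) − ¼ ln(1 − 2Q).
1 − 2P − Q = 0.906151, giving −½ ln(0.906151) = 0.049275.
1 − 2Q = 0.903614, giving −¼ ln(0.903614) = 0.025338.
d = 0.049275 + 0.025338 = 0.074613.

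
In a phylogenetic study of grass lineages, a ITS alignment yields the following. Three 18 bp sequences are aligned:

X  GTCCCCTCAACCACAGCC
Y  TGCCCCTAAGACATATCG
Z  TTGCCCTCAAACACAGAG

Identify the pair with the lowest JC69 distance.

X–Y: 8/18 differ, p = 0.444, d = 0.673.
X–Z: 5/18 differ, p = 0.278, d = 0.347.
Y–Z: 7/18 differ, p = 0.389, d = 0.548.
The smallest distance is between X and Z.

X and Z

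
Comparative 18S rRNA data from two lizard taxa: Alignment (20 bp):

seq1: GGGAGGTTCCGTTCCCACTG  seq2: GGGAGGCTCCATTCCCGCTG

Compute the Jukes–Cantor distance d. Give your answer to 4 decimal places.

The sequences differ at 3 of 20 sites (7, 11, 17), so p = 3/20 = 0.15.
d = −(3/4) ln(1 − 4p/3) = −0.75 ln(1 − 0.2) = −0.75 ln(0.8)
  = −0.75 × (-0.223144) = 0.167358 substitutions/site.

0.1674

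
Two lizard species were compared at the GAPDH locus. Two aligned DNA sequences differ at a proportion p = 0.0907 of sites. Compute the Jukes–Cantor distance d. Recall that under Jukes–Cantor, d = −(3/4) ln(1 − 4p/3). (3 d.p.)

0.097

d = −(3/4) ln(1 − 4p/3) = −0.75 ln(1 − 0.120933) = −0.75 ln(0.879067)
  = −0.75 × (-0.128894) = 0.096671 substitutions/site.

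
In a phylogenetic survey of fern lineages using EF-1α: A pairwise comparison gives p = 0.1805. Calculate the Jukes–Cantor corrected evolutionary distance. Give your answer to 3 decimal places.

d = −(3/4) ln(1 − 4p/3) = −0.75 ln(1 − 0.240667) = −0.75 ln(0.759333)
  = −0.75 × (-0.275315) = 0.206486 substitutions/site.

0.206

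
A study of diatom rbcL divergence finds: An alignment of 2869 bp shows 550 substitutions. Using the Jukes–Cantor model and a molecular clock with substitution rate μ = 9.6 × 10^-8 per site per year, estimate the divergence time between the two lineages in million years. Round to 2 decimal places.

p = 550/2869 ≈ 0.191704.
d = −(3/4) ln(1 − 4p/3) = −0.75 ln(1 − 0.255605) = −0.75 ln(0.744395)
  = −0.75 × (-0.295183) = 0.221387 substitutions/site.
Under a molecular clock d = 2μt, so t = d/(2μ) = 0.221387 / (2 × 9.6 × 10^-8) = 1.15 million years.

1.15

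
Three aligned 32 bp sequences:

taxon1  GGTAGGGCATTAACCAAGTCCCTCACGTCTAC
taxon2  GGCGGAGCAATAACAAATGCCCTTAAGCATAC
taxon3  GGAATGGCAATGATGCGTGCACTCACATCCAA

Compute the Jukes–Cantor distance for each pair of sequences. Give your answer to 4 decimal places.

taxon1–taxon2: 11/32 sites differ → p = 0.34375, d = −0.75 ln(1 − 0.458333) = 0.459828 ≈ 0.4598.
taxon1–taxon3: 14/32 sites differ → p = 0.4375, d = −0.75 ln(1 − 0.583333) = 0.656601 ≈ 0.6566.
taxon2–taxon3: 17/32 sites differ → p = 0.53125, d = −0.75 ln(1 − 0.708333) = 0.924107 ≈ 0.9241.

d(taxon1,taxon2) = 0.4598, d(taxon1,taxon3) = 0.6566, d(taxon2,taxon3) = 0.9241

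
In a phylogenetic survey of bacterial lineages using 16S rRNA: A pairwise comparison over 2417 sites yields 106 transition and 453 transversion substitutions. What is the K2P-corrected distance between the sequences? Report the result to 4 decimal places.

0.2783

P = 106/2417 ≈ 0.043856 and Q = 453/2417 ≈ 0.187422.
Under the Kimura two-parameter model, d = −½ ln(1 − 2P − Q) − ¼ ln(1 − 2Q).
1 − 2P − Q = 0.724866, giving −½ ln(0.724866) = 0.160884.
1 − 2Q = 0.625156, giving −¼ ln(0.625156) = 0.117439.
d = 0.160884 + 0.117439 = 0.278323.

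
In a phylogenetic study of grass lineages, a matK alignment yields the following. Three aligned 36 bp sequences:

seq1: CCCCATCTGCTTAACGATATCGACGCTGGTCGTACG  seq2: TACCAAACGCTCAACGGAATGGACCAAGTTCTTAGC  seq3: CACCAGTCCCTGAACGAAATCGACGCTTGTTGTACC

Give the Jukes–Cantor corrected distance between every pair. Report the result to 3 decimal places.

seq1–seq2: 16/36 sites differ → p ≈ 0.444444, d = −0.75 ln(1 − 0.592592) = 0.673455 ≈ 0.673.
seq1–seq3: 10/36 sites differ → p ≈ 0.277778, d = −0.75 ln(1 − 0.370371) = 0.346968 ≈ 0.347.
seq2–seq3: 15/36 sites differ → p ≈ 0.416667, d = −0.75 ln(1 − 0.555556) = 0.608198 ≈ 0.608.

d(seq1,seq2) = 0.673, d(seq1,seq3) = 0.347, d(seq2,seq3) = 0.608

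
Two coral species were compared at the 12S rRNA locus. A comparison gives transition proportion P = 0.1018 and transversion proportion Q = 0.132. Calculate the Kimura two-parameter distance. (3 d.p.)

Under the Kimura two-parameter model, d = −½ ln(1 − 2P − Q) − ¼ ln(1 − 2Q).
1 − 2P − Q = 0.6644, giving −½ ln(0.6644) = 0.204435.
1 − 2Q = 0.736, giving −¼ ln(0.736) = 0.076631.
d = 0.204435 + 0.076631 = 0.281066.

0.281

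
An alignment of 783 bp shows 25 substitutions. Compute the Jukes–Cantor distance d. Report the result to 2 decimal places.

0.03

p = 25/783 ≈ 0.031928.
d = −(3/4) ln(1 − 4p/3) = −0.75 ln(1 − 0.042571) = −0.75 ln(0.957429)
  = −0.75 × (-0.043504) = 0.032628 substitutions/site.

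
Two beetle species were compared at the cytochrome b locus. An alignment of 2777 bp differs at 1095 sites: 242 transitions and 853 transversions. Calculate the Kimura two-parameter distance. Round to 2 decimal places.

0.57

P = 242/2777 ≈ 0.087144 and Q = 853/2777 ≈ 0.307166.
Under the Kimura two-parameter model, d = −½ ln(1 − 2P − Q) − ¼ ln(1 − 2Q).
1 − 2P − Q = 0.518546, giving −½ ln(0.518546) = 0.328363.
1 − 2Q = 0.385668, giving −¼ ln(0.385668) = 0.238195.
d = 0.328363 + 0.238195 = 0.566558.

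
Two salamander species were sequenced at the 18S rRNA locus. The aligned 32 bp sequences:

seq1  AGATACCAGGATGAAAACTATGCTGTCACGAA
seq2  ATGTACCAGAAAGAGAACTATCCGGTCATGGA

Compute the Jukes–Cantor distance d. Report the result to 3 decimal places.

The sequences differ at 9 of 32 sites (2, 3, 10, 12, 15, 22, 24, 29, 31), so p = 9/32 = 0.28125.
d = −(3/4) ln(1 − 4p/3) = −0.75 ln(1 − 0.375) = −0.75 ln(0.625)
  = −0.75 × (-0.470004) = 0.352503 substitutions/site.

0.353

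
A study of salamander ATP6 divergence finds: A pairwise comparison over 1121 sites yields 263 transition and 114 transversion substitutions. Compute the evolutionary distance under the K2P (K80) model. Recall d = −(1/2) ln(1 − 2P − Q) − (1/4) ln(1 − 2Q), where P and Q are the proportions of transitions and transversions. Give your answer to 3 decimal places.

P = 263/1121 ≈ 0.234612 and Q = 114/1121 ≈ 0.101695.
Under the Kimura two-parameter model, d = −½ ln(1 − 2P − Q) − ¼ ln(1 − 2Q).
1 − 2P − Q = 0.429081, giving −½ ln(0.429081) = 0.423055.
1 − 2Q = 0.79661, giving −¼ ln(0.79661) = 0.056848.
d = 0.423055 + 0.056848 = 0.479903.

0.480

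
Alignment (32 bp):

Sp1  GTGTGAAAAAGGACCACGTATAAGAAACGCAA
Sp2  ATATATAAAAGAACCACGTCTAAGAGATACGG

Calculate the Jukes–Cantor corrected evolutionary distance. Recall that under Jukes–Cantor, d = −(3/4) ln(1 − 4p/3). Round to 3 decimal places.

The sequences differ at 11 of 32 sites, so p = 11/32 = 0.34375.
d = −(3/4) ln(1 − 4p/3) = −0.75 ln(1 − 0.458333) = −0.75 ln(0.541667)
  = −0.75 × (-0.613104) = 0.459828 substitutions/site.

0.460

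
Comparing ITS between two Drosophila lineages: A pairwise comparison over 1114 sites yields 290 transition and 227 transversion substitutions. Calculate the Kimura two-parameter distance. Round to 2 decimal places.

P = 290/1114 ≈ 0.260323 and Q = 227/1114 ≈ 0.20377.
Under the Kimura two-parameter model, d = −½ ln(1 − 2P − Q) − ¼ ln(1 − 2Q).
1 − 2P − Q = 0.275584, giving −½ ln(0.275584) = 0.644431.
1 − 2Q = 0.59246, giving −¼ ln(0.59246) = 0.130868.
d = 0.644431 + 0.130868 = 0.775299.

0.78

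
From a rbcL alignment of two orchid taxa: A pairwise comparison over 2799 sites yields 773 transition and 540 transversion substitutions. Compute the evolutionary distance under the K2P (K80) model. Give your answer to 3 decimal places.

0.806

P = 773/2799 ≈ 0.27617 and Q = 540/2799 ≈ 0.192926.
Under the Kimura two-parameter model, d = −½ ln(1 − 2P − Q) − ¼ ln(1 − 2Q).
1 − 2P − Q = 0.254734, giving −½ ln(0.254734) = 0.683768.
1 − 2Q = 0.614148, giving −¼ ln(0.614148) = 0.121880.
d = 0.683768 + 0.121880 = 0.805648.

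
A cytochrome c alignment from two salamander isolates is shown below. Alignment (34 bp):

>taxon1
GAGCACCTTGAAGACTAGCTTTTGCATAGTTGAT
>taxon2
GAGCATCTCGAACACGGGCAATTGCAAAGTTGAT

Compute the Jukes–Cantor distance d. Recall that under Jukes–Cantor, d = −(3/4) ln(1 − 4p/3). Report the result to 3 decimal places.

0.282

The sequences differ at 8 of 34 sites (6, 9, 13, 16, 17, 20, 21, 27), so p = 8/34 ≈ 0.235294.
d = −(3/4) ln(1 − 4p/3) = −0.75 ln(1 − 0.313725) = −0.75 ln(0.686275)
  = −0.75 × (-0.376477) = 0.282358 substitutions/site.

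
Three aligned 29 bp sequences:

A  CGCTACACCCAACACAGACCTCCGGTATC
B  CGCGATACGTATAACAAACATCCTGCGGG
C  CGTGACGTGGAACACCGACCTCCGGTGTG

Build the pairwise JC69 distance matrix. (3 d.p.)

d(A,B) = 0.683, d(A,C) = 0.401, d(B,C) = 0.683

A–B: 13/29 sites differ → p ≈ 0.448276, d = −0.75 ln(1 − 0.597701) = 0.682920 ≈ 0.683.
A–C: 9/29 sites differ → p ≈ 0.310345, d = −0.75 ln(1 − 0.413793) = 0.400562 ≈ 0.401.
B–C: 13/29 sites differ → p ≈ 0.448276, d = −0.75 ln(1 − 0.597701) = 0.682920 ≈ 0.683.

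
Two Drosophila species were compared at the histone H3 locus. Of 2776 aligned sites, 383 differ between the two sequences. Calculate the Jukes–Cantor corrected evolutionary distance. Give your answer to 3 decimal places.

0.152

p = 383/2776 ≈ 0.137968.
d = −(3/4) ln(1 − 4p/3) = −0.75 ln(1 − 0.183957) = −0.75 ln(0.816043)
  = −0.75 × (-0.203288) = 0.152466 substitutions/site.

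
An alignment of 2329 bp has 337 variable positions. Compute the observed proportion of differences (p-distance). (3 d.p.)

p = 337/2329 = 0.144697… ≈ 0.145 (to 3 d.p.).

0.145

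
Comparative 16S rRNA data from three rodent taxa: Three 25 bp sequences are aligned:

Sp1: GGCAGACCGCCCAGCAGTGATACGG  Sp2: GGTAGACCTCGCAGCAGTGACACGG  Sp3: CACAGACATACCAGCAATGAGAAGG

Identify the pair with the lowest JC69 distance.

Sp1 and Sp2

Sp1–Sp2: 4/25 differ, p = 0.160, d = 0.180.
Sp1–Sp3: 8/25 differ, p = 0.320, d = 0.417.
Sp2–Sp3: 9/25 differ, p = 0.360, d = 0.490.
The smallest distance is between Sp1 and Sp2.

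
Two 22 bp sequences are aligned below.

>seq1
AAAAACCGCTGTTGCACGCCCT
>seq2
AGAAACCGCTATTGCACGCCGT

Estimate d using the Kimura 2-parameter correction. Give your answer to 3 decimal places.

0.153

Of 22 sites, 2 differences are transitions and 1 are transversions, so P = 2/22 ≈ 0.090909 and Q = 1/22 ≈ 0.045455.
Under the Kimura two-parameter model, d = −½ ln(1 − 2P − Q) − ¼ ln(1 − 2Q).
1 − 2P − Q = 0.772727, giving −½ ln(0.772727) = 0.128915.
1 − 2Q = 0.90909, giving −¼ ln(0.90909) = 0.023828.
d = 0.128915 + 0.023828 = 0.152743.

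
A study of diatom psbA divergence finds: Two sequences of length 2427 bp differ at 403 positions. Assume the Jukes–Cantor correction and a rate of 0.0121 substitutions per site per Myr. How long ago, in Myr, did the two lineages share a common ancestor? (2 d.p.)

7.76

p = 403/2427 ≈ 0.166049.
d = −(3/4) ln(1 − 4p/3) = −0.75 ln(1 − 0.221399) = −0.75 ln(0.778601)
  = −0.75 × (-0.250257) = 0.187693 substitutions/site.
Under a molecular clock d = 2μt, so t = d/(2μ) = 0.187693 / (2 × 0.0121) = 7.76 Myr.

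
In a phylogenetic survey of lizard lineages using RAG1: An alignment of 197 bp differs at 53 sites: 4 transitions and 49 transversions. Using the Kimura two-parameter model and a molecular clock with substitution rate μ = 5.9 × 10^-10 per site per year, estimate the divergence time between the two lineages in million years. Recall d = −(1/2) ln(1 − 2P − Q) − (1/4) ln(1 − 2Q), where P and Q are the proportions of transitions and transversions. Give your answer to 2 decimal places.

290.51

P = 4/197 ≈ 0.020305 and Q = 49/197 ≈ 0.248731.
Under the Kimura two-parameter model, d = −½ ln(1 − 2P − Q) − ¼ ln(1 − 2Q).
1 − 2P − Q = 0.710659, giving −½ ln(0.710659) = 0.170781.
1 − 2Q = 0.502538, giving −¼ ln(0.502538) = 0.172021.
d = 0.170781 + 0.172021 = 0.342802.
Under a molecular clock d = 2μt, so t = d/(2μ) = 0.342802 / (2 × 5.9 × 10^-10) = 290.51 million years.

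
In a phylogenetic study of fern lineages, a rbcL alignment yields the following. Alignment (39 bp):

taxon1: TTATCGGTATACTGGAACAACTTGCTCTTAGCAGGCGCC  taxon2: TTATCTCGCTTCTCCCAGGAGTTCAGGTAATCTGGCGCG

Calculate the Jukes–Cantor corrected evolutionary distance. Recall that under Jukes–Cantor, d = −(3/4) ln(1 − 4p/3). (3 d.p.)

The sequences differ at 19 of 39 sites, so p = 19/39 ≈ 0.487179.
d = −(3/4) ln(1 − 4p/3) = −0.75 ln(1 − 0.649572) = −0.75 ln(0.350428)
  = −0.75 × (-1.048600) = 0.786450 substitutions/site.

0.786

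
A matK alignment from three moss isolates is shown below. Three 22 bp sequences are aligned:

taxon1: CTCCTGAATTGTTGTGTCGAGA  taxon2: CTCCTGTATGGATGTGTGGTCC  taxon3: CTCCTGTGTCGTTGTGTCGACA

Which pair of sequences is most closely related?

taxon1–taxon2: 7/22 differ, p = 0.318, d = 0.414.
taxon1–taxon3: 4/22 differ, p = 0.182, d = 0.208.
taxon2–taxon3: 6/22 differ, p = 0.273, d = 0.339.
The smallest distance is between taxon1 and taxon3.

taxon1 and taxon3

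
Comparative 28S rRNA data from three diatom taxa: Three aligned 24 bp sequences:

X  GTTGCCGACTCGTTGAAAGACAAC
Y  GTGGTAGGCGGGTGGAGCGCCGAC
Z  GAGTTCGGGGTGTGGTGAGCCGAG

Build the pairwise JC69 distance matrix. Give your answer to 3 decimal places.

X–Y: 11/24 sites differ → p ≈ 0.458333, d = −0.75 ln(1 − 0.611111) = 0.708346 ≈ 0.708.
X–Z: 14/24 sites differ → p ≈ 0.583333, d = −0.75 ln(1 − 0.777777) = 1.128055 ≈ 1.128.
Y–Z: 8/24 sites differ → p ≈ 0.333333, d = −0.75 ln(1 − 0.444444) = 0.440839 ≈ 0.441.

d(X,Y) = 0.708, d(X,Z) = 1.128, d(Y,Z) = 0.441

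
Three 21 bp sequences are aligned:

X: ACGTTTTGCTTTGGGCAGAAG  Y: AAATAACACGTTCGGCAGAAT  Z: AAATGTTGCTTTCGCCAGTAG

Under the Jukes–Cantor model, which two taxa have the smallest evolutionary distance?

X and Z

X–Y: 9/21 differ, p = 0.429, d = 0.635.
X–Z: 6/21 differ, p = 0.286, d = 0.360.
Y–Z: 8/21 differ, p = 0.381, d = 0.532.
The smallest distance is between X and Z.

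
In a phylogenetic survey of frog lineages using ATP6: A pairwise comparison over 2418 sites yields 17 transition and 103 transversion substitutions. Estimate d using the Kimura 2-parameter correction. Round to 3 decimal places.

0.051

P = 17/2418 ≈ 0.007031 and Q = 103/2418 ≈ 0.042597.
Under the Kimura two-parameter model, d = −½ ln(1 − 2P − Q) − ¼ ln(1 − 2Q).
1 − 2P − Q = 0.943341, giving −½ ln(0.943341) = 0.029164.
1 − 2Q = 0.914806, giving −¼ ln(0.914806) = 0.022261.
d = 0.029164 + 0.022261 = 0.051425.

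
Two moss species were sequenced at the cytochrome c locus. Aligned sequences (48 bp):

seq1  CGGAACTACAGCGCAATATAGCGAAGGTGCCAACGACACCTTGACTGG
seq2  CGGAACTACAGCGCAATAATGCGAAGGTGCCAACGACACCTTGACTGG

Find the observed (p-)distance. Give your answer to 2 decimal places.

The sequences differ at 2 of 48 positions (sites 19, 20).
p = 2/48 = 0.041666… ≈ 0.04 (to 2 d.p.).

0.04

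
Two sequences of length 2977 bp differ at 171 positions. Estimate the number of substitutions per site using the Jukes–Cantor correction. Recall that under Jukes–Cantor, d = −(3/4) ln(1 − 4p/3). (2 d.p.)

0.06

p = 171/2977 ≈ 0.05744.
d = −(3/4) ln(1 − 4p/3) = −0.75 ln(1 − 0.076587) = −0.75 ln(0.923413)
  = −0.75 × (-0.079679) = 0.059759 substitutions/site.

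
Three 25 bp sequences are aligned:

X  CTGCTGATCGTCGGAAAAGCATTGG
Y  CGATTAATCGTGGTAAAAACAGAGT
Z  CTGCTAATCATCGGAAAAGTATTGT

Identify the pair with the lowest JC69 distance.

X–Y: 10/25 differ, p = 0.400, d = 0.572.
X–Z: 4/25 differ, p = 0.160, d = 0.180.
Y–Z: 10/25 differ, p = 0.400, d = 0.572.
The smallest distance is between X and Z.

X and Z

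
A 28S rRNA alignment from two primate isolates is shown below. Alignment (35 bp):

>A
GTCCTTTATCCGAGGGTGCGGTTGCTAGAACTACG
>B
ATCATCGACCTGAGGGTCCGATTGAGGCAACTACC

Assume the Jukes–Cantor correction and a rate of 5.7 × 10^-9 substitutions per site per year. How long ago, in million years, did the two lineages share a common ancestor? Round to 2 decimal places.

The sequences differ at 13 of 35 sites, so p = 13/35 ≈ 0.371429.
d = −(3/4) ln(1 − 4p/3) = −0.75 ln(1 − 0.495239) = −0.75 ln(0.504761)
  = −0.75 × (-0.683670) = 0.512753 substitutions/site.
Under a molecular clock d = 2μt, so t = d/(2μ) = 0.512753 / (2 × 5.7 × 10^-9) = 44.98 million years.

44.98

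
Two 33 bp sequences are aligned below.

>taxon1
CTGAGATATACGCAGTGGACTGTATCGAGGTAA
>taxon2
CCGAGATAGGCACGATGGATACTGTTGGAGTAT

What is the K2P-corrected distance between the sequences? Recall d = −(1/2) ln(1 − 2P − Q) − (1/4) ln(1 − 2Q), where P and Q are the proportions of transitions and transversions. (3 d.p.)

0.719

Of 33 sites, 10 differences are transitions and 4 are transversions, so P = 10/33 ≈ 0.30303 and Q = 4/33 ≈ 0.121212.
Under the Kimura two-parameter model, d = −½ ln(1 − 2P − Q) − ¼ ln(1 − 2Q).
1 − 2P − Q = 0.272728, giving −½ ln(0.272728) = 0.649640.
1 − 2Q = 0.757576, giving −¼ ln(0.757576) = 0.069408.
d = 0.649640 + 0.069408 = 0.719048.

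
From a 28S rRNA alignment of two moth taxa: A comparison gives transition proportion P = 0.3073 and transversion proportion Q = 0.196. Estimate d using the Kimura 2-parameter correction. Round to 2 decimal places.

Under the Kimura two-parameter model, d = −½ ln(1 − 2P − Q) − ¼ ln(1 − 2Q).
1 − 2P − Q = 0.1894, giving −½ ln(0.1894) = 0.831947.
1 − 2Q = 0.608, giving −¼ ln(0.608) = 0.124395.
d = 0.831947 + 0.124395 = 0.956342.

0.96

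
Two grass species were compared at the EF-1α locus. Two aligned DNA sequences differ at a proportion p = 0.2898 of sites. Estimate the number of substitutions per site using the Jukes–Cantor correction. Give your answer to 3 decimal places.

d = −(3/4) ln(1 − 4p/3) = −0.75 ln(1 − 0.3864) = −0.75 ln(0.6136)
  = −0.75 × (-0.488412) = 0.366309 substitutions/site.

0.366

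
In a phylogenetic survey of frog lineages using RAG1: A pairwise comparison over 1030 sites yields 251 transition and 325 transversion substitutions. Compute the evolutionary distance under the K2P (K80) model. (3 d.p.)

P = 251/1030 ≈ 0.243689 and Q = 325/1030 ≈ 0.315534.
Under the Kimura two-parameter model, d = −½ ln(1 − 2P − Q) − ¼ ln(1 − 2Q).
1 − 2P − Q = 0.197088, giving −½ ln(0.197088) = 0.812052.
1 − 2Q = 0.368932, giving −¼ ln(0.368932) = 0.249286.
d = 0.812052 + 0.249286 = 1.061338.

1.061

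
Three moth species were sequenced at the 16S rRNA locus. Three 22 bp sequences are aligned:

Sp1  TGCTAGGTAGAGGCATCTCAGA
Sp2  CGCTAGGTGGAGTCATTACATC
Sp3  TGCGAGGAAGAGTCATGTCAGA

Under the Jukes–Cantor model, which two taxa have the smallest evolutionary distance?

Sp1 and Sp3

Sp1–Sp2: 7/22 differ, p = 0.318, d = 0.414.
Sp1–Sp3: 4/22 differ, p = 0.182, d = 0.208.
Sp2–Sp3: 8/22 differ, p = 0.364, d = 0.497.
The smallest distance is between Sp1 and Sp3.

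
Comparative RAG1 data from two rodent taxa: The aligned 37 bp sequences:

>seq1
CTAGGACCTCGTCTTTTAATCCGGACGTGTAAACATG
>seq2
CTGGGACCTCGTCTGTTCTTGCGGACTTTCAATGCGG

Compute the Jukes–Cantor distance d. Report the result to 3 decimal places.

The sequences differ at 12 of 37 sites, so p = 12/37 ≈ 0.324324.
d = −(3/4) ln(1 − 4p/3) = −0.75 ln(1 − 0.432432) = −0.75 ln(0.567568)
  = −0.75 × (-0.566395) = 0.424796 substitutions/site.

0.425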